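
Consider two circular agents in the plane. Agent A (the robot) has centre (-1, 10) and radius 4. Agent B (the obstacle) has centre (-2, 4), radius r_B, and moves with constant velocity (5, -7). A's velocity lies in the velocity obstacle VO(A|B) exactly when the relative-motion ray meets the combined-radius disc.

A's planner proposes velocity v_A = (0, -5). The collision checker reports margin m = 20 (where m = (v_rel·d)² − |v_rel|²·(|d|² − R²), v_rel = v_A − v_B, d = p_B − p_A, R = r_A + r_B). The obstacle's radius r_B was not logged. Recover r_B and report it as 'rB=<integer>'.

m = 20
d = (-1, -6);  v_rel = (-5, 2),  |v_rel|² = 29
v_rel×d = (-5)·(-6) − (2)·(-1) = 32
since m = R²·29 − 32²:  R² = (1024 + 20) / 29 = 36
R = √36 = 6  ⇒  r_B = 6 − 4 = 2

rB=2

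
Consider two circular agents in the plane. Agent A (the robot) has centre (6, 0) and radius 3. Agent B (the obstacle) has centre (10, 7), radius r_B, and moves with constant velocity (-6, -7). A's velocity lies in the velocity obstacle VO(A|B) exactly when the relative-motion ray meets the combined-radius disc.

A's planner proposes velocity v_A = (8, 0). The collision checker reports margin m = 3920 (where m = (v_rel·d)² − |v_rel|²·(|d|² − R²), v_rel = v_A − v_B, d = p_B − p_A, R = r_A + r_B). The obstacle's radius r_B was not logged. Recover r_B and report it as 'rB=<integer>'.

m = 3920
d = (4, 7);  v_rel = (14, 7),  |v_rel|² = 245
v_rel×d = (14)·(7) − (7)·(4) = 70
since m = R²·245 − 70²:  R² = (4900 + 3920) / 245 = 36
R = √36 = 6  ⇒  r_B = 6 − 3 = 3

rB=3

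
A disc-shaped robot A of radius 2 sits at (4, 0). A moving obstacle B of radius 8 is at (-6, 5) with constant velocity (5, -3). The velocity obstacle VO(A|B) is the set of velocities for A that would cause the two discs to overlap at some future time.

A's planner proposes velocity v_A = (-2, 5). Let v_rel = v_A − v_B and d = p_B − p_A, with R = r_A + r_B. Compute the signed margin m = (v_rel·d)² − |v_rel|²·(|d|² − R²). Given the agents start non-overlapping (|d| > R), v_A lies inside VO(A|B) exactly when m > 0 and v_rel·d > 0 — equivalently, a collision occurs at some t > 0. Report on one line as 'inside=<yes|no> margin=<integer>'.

d = (-10, 5),  |d|² = 125;  R = 2+8 = 10,  c = 125−10² = 25
v_rel = (-7, 8),  |v_rel|² = 113;  v_rel·d = (-7)·(-10) + (8)·(5) = 110
113·t² − 220·t + 25 = 0  ⇒  m = 110² − 113·25 = 9275
m = 9275 > 0,  v_rel·d = 110 > 0  ⇒  inside

inside=yes margin=9275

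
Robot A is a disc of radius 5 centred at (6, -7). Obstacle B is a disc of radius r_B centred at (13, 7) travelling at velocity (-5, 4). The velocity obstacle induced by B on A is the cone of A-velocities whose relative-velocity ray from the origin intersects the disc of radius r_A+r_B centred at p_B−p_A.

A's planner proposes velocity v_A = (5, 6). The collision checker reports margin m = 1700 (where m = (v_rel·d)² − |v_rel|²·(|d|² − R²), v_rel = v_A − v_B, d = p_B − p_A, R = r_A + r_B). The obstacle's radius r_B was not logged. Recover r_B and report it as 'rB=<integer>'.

m = 1700
d = (7, 14);  v_rel = (10, 2),  |v_rel|² = 104
v_rel×d = (10)·(14) − (2)·(7) = 126
since m = R²·104 − 126²:  R² = (15876 + 1700) / 104 = 169
R = √169 = 13  ⇒  r_B = 13 − 5 = 8

rB=8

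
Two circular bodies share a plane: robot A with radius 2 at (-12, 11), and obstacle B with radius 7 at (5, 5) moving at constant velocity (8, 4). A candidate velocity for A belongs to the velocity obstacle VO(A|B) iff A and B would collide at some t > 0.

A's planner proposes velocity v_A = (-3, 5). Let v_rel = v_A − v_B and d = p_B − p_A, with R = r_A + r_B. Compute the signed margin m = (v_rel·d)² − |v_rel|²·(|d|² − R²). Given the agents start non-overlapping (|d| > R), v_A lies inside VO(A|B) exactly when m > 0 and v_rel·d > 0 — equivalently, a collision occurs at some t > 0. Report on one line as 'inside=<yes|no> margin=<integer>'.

d = (17, -6),  |d|² = 325;  R = 2+7 = 9,  c = 325−9² = 244
v_rel = (-11, 1),  |v_rel|² = 122;  v_rel·d = (-11)·(17) + (1)·(-6) = -193
122·t² + 386·t + 244 = 0  ⇒  m = (-193)² − 122·244 = 7481
m = 7481 > 0,  v_rel·d = -193 < 0  ⇒  outside

inside=no margin=7481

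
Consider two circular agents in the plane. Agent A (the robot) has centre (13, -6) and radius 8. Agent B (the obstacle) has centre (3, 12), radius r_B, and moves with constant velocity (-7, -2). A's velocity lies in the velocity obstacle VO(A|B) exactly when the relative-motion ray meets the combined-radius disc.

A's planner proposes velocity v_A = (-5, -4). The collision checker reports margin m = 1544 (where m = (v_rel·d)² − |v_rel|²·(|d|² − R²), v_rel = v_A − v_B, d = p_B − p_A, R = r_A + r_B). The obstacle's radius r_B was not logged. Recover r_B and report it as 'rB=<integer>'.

m = 1544
d = (-10, 18);  v_rel = (2, -2),  |v_rel|² = 8
v_rel×d = (2)·(18) − (-2)·(-10) = 16
since m = R²·8 − 16²:  R² = (256 + 1544) / 8 = 225
R = √225 = 15  ⇒  r_B = 15 − 8 = 7

rB=7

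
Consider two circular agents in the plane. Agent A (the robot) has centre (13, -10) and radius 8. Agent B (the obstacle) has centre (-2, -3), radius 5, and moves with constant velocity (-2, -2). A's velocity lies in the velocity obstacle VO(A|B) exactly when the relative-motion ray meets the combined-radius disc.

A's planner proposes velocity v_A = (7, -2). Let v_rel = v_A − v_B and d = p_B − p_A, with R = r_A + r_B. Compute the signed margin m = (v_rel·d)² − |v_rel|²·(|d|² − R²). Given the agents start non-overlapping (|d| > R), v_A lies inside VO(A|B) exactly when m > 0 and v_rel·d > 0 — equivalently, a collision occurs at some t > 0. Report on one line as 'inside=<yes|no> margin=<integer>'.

d = (-15, 7),  |d|² = 274;  R = 8+5 = 13,  c = 274−13² = 105
v_rel = (9, 0),  |v_rel|² = 81;  v_rel·d = (9)·(-15) + (0)·(7) = -135
81·t² + 270·t + 105 = 0  ⇒  m = (-135)² − 81·105 = 9720
m = 9720 > 0,  v_rel·d = -135 < 0  ⇒  outside

inside=no margin=9720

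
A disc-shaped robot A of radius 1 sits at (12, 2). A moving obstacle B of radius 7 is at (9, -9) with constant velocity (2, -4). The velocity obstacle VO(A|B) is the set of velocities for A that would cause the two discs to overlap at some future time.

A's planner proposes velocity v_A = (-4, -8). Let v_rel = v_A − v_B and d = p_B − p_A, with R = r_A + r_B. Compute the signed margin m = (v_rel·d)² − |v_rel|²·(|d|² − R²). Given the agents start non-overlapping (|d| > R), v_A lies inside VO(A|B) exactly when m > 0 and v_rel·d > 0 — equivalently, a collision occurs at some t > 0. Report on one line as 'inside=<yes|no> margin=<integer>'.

d = (-3, -11),  |d|² = 130;  R = 1+7 = 8,  c = 130−8² = 66
v_rel = (-6, -4),  |v_rel|² = 52;  v_rel·d = (-6)·(-3) + (-4)·(-11) = 62
52·t² − 124·t + 66 = 0  ⇒  m = 62² − 52·66 = 412
m = 412 > 0,  v_rel·d = 62 > 0  ⇒  inside

inside=yes margin=412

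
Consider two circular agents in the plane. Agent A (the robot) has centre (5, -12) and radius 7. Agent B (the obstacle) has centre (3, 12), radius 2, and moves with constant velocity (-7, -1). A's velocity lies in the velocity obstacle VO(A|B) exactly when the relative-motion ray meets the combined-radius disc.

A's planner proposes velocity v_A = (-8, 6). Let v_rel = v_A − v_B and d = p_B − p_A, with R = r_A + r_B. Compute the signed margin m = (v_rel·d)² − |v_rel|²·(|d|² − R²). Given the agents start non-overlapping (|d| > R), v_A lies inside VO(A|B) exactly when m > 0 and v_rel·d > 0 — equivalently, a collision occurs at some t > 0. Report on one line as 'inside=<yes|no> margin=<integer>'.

d = (-2, 24),  |d|² = 580;  R = 7+2 = 9,  c = 580−9² = 499
v_rel = (-1, 7),  |v_rel|² = 50;  v_rel·d = (-1)·(-2) + (7)·(24) = 170
50·t² − 340·t + 499 = 0  ⇒  m = 170² − 50·499 = 3950
m = 3950 > 0,  v_rel·d = 170 > 0  ⇒  inside

inside=yes margin=3950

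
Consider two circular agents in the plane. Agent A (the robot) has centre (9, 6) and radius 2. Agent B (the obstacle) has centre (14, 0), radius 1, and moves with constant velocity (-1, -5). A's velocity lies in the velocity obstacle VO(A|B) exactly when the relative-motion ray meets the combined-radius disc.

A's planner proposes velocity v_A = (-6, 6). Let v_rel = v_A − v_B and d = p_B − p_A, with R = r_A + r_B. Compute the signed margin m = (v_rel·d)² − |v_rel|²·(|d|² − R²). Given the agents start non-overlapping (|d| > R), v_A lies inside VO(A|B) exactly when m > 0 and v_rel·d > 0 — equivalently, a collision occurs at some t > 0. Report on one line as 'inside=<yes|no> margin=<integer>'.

d = (5, -6),  |d|² = 61;  R = 2+1 = 3,  c = 61−3² = 52
v_rel = (-5, 11),  |v_rel|² = 146;  v_rel·d = (-5)·(5) + (11)·(-6) = -91
146·t² + 182·t + 52 = 0  ⇒  m = (-91)² − 146·52 = 689
m = 689 > 0,  v_rel·d = -91 < 0  ⇒  outside

inside=no margin=689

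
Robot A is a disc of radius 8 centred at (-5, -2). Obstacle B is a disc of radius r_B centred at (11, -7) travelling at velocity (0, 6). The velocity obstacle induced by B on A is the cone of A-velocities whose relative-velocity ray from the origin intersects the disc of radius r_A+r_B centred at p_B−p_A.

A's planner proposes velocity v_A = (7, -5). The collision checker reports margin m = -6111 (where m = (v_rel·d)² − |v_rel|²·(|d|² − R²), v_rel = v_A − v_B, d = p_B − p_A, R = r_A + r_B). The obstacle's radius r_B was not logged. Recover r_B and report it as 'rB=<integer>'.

m = -6111
d = (16, -5);  v_rel = (7, -11),  |v_rel|² = 170
v_rel×d = (7)·(-5) − (-11)·(16) = 141
since m = R²·170 − 141²:  R² = (19881 + -6111) / 170 = 81
R = √81 = 9  ⇒  r_B = 9 − 8 = 1

rB=1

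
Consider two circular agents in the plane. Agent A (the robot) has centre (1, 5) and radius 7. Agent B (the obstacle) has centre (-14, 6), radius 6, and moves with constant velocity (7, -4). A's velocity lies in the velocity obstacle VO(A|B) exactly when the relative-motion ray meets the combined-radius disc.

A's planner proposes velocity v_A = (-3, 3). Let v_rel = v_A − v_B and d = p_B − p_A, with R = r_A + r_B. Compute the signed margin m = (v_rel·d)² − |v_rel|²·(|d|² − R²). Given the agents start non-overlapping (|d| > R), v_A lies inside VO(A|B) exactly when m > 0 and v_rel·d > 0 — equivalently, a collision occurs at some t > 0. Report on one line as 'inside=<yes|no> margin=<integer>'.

d = (-15, 1),  |d|² = 226;  R = 7+6 = 13,  c = 226−13² = 57
v_rel = (-10, 7),  |v_rel|² = 149;  v_rel·d = (-10)·(-15) + (7)·(1) = 157
149·t² − 314·t + 57 = 0  ⇒  m = 157² − 149·57 = 16156
m = 16156 > 0,  v_rel·d = 157 > 0  ⇒  inside

inside=yes margin=16156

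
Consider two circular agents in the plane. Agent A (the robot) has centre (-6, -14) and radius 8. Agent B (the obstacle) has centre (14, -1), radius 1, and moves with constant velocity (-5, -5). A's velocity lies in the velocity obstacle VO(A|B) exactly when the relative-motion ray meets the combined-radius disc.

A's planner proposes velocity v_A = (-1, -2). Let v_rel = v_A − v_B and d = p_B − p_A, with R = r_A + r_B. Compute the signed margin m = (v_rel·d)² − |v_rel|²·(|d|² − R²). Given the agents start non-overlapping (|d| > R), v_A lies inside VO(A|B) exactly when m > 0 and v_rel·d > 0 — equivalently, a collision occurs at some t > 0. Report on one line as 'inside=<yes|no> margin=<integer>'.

d = (20, 13),  |d|² = 569;  R = 8+1 = 9,  c = 569−9² = 488
v_rel = (4, 3),  |v_rel|² = 25;  v_rel·d = (4)·(20) + (3)·(13) = 119
25·t² − 238·t + 488 = 0  ⇒  m = 119² − 25·488 = 1961
m = 1961 > 0,  v_rel·d = 119 > 0  ⇒  inside

inside=yes margin=1961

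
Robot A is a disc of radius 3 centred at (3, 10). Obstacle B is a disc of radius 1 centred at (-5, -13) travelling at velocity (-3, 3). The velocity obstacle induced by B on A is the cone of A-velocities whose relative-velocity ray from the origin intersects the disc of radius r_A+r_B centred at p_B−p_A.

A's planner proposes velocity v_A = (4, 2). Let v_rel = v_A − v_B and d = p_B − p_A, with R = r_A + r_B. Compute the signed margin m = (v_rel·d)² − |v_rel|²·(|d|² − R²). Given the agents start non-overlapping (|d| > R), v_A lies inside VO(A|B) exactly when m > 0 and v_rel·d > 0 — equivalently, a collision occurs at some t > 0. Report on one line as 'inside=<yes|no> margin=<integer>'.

d = (-8, -23),  |d|² = 593;  R = 3+1 = 4,  c = 593−4² = 577
v_rel = (7, -1),  |v_rel|² = 50;  v_rel·d = (7)·(-8) + (-1)·(-23) = -33
50·t² + 66·t + 577 = 0  ⇒  m = (-33)² − 50·577 = -27761
m = -27761 < 0,  v_rel·d = -33 < 0  ⇒  outside

inside=no margin=-27761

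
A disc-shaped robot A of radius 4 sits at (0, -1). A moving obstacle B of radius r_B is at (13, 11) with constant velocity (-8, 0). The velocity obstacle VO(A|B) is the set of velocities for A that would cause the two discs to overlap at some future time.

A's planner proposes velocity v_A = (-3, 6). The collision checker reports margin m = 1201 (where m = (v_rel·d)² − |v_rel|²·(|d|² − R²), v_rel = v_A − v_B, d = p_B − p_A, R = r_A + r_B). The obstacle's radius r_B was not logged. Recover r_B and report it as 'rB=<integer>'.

m = 1201
d = (13, 12);  v_rel = (5, 6),  |v_rel|² = 61
v_rel×d = (5)·(12) − (6)·(13) = -18
since m = R²·61 − (-18)²:  R² = (324 + 1201) / 61 = 25
R = √25 = 5  ⇒  r_B = 5 − 4 = 1

rB=1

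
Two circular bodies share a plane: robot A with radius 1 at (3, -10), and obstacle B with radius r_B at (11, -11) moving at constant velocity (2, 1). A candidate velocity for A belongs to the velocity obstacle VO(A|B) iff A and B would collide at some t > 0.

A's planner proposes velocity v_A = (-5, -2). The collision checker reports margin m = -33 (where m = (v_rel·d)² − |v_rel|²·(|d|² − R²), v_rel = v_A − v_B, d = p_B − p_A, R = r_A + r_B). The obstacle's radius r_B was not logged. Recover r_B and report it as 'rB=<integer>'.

m = -33
d = (8, -1);  v_rel = (-7, -3),  |v_rel|² = 58
v_rel×d = (-7)·(-1) − (-3)·(8) = 31
since m = R²·58 − 31²:  R² = (961 + -33) / 58 = 16
R = √16 = 4  ⇒  r_B = 4 − 1 = 3

rB=3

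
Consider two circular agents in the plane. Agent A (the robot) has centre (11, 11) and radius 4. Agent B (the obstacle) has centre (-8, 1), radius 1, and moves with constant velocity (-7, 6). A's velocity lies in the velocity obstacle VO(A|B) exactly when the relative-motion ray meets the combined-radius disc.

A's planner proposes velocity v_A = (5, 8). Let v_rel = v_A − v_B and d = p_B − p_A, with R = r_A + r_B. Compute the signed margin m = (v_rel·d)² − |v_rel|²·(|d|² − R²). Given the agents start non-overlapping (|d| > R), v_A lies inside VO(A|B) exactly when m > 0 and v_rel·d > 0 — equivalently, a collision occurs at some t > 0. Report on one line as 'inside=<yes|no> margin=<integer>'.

d = (-19, -10),  |d|² = 461;  R = 4+1 = 5,  c = 461−5² = 436
v_rel = (12, 2),  |v_rel|² = 148;  v_rel·d = (12)·(-19) + (2)·(-10) = -248
148·t² + 496·t + 436 = 0  ⇒  m = (-248)² − 148·436 = -3024
m = -3024 < 0,  v_rel·d = -248 < 0  ⇒  outside

inside=no margin=-3024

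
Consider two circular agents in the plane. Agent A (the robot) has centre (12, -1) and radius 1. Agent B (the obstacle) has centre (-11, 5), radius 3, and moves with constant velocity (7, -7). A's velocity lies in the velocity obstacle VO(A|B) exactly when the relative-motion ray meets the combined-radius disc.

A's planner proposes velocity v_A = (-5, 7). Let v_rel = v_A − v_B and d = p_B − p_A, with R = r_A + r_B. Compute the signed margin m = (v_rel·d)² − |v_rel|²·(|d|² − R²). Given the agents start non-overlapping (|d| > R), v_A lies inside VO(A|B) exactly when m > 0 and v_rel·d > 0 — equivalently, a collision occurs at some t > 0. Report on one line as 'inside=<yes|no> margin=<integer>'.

d = (-23, 6),  |d|² = 565;  R = 1+3 = 4,  c = 565−4² = 549
v_rel = (-12, 14),  |v_rel|² = 340;  v_rel·d = (-12)·(-23) + (14)·(6) = 360
340·t² − 720·t + 549 = 0  ⇒  m = 360² − 340·549 = -57060
m = -57060 < 0,  v_rel·d = 360 > 0  ⇒  outside

inside=no margin=-57060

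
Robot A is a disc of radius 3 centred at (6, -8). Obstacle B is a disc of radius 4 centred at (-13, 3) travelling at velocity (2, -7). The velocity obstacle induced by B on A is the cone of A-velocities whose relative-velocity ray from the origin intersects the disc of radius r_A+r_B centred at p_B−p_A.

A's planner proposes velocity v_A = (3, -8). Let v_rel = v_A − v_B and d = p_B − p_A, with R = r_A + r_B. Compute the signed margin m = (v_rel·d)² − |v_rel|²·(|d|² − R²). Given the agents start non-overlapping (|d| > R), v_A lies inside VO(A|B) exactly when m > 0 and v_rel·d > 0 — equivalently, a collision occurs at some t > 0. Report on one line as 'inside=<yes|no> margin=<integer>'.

d = (-19, 11),  |d|² = 482;  R = 3+4 = 7,  c = 482−7² = 433
v_rel = (1, -1),  |v_rel|² = 2;  v_rel·d = (1)·(-19) + (-1)·(11) = -30
2·t² + 60·t + 433 = 0  ⇒  m = (-30)² − 2·433 = 34
m = 34 > 0,  v_rel·d = -30 < 0  ⇒  outside

inside=no margin=34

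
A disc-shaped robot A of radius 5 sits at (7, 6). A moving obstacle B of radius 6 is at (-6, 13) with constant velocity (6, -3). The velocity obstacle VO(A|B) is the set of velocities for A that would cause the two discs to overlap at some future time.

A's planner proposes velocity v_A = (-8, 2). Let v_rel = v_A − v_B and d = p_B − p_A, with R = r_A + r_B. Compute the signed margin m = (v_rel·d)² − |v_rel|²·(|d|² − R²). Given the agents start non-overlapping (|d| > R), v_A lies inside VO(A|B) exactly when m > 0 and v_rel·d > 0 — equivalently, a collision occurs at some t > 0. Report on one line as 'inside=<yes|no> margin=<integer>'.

d = (-13, 7),  |d|² = 218;  R = 5+6 = 11,  c = 218−11² = 97
v_rel = (-14, 5),  |v_rel|² = 221;  v_rel·d = (-14)·(-13) + (5)·(7) = 217
221·t² − 434·t + 97 = 0  ⇒  m = 217² − 221·97 = 25652
m = 25652 > 0,  v_rel·d = 217 > 0  ⇒  inside

inside=yes margin=25652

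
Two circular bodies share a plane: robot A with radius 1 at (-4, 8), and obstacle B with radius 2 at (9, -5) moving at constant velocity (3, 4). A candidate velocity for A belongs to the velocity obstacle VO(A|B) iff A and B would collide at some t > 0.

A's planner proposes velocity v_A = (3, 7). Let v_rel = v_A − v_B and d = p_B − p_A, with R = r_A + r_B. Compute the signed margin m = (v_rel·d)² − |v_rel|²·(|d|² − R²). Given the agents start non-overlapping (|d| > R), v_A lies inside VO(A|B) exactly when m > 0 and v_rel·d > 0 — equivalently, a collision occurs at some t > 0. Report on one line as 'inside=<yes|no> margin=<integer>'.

d = (13, -13),  |d|² = 338;  R = 1+2 = 3,  c = 338−3² = 329
v_rel = (0, 3),  |v_rel|² = 9;  v_rel·d = (0)·(13) + (3)·(-13) = -39
9·t² + 78·t + 329 = 0  ⇒  m = (-39)² − 9·329 = -1440
m = -1440 < 0,  v_rel·d = -39 < 0  ⇒  outside

inside=no margin=-1440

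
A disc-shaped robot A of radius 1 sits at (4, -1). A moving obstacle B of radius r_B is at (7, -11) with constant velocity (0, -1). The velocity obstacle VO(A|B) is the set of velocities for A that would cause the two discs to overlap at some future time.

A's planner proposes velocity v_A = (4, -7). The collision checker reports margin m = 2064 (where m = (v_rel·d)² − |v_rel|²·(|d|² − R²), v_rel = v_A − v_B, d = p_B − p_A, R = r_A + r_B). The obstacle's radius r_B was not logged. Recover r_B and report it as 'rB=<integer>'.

m = 2064
d = (3, -10);  v_rel = (4, -6),  |v_rel|² = 52
v_rel×d = (4)·(-10) − (-6)·(3) = -22
since m = R²·52 − (-22)²:  R² = (484 + 2064) / 52 = 49
R = √49 = 7  ⇒  r_B = 7 − 1 = 6

rB=6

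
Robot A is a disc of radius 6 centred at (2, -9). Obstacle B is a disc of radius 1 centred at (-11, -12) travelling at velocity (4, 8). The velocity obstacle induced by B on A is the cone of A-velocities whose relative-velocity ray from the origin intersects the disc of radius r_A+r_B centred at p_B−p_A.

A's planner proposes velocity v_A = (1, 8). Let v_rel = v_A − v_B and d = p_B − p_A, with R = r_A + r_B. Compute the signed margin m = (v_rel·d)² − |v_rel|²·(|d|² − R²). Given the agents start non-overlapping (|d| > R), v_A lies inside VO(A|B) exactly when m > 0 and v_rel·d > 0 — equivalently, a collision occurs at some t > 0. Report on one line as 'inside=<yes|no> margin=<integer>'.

d = (-13, -3),  |d|² = 178;  R = 6+1 = 7,  c = 178−7² = 129
v_rel = (-3, 0),  |v_rel|² = 9;  v_rel·d = (-3)·(-13) + (0)·(-3) = 39
9·t² − 78·t + 129 = 0  ⇒  m = 39² − 9·129 = 360
m = 360 > 0,  v_rel·d = 39 > 0  ⇒  inside

inside=yes margin=360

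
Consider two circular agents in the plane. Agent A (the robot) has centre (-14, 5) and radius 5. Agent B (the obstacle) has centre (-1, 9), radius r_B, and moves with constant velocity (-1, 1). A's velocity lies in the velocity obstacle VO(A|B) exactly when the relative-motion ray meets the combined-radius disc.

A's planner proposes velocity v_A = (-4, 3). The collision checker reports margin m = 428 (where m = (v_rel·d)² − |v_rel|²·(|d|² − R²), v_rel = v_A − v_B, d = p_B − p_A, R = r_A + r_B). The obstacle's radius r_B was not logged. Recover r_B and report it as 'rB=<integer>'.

m = 428
d = (13, 4);  v_rel = (-3, 2),  |v_rel|² = 13
v_rel×d = (-3)·(4) − (2)·(13) = -38
since m = R²·13 − (-38)²:  R² = (1444 + 428) / 13 = 144
R = √144 = 12  ⇒  r_B = 12 − 5 = 7

rB=7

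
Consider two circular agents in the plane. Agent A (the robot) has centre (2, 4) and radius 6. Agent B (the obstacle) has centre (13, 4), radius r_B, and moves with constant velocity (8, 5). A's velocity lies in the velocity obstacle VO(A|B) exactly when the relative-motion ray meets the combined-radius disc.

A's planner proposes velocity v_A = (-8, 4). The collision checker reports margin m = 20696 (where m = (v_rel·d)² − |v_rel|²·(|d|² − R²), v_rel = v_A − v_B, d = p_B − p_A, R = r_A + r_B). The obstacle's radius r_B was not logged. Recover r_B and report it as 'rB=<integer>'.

m = 20696
d = (11, 0);  v_rel = (-16, -1),  |v_rel|² = 257
v_rel×d = (-16)·(0) − (-1)·(11) = 11
since m = R²·257 − 11²:  R² = (121 + 20696) / 257 = 81
R = √81 = 9  ⇒  r_B = 9 − 6 = 3

rB=3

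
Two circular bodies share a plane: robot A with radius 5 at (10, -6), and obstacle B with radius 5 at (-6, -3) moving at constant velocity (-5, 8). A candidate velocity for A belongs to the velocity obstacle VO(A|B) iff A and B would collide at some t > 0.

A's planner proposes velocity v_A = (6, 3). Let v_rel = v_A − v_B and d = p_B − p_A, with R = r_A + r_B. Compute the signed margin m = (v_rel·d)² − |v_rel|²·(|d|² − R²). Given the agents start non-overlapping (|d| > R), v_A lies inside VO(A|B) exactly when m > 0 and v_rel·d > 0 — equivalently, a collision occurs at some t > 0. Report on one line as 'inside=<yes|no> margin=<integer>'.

d = (-16, 3),  |d|² = 265;  R = 5+5 = 10,  c = 265−10² = 165
v_rel = (11, -5),  |v_rel|² = 146;  v_rel·d = (11)·(-16) + (-5)·(3) = -191
146·t² + 382·t + 165 = 0  ⇒  m = (-191)² − 146·165 = 12391
m = 12391 > 0,  v_rel·d = -191 < 0  ⇒  outside

inside=no margin=12391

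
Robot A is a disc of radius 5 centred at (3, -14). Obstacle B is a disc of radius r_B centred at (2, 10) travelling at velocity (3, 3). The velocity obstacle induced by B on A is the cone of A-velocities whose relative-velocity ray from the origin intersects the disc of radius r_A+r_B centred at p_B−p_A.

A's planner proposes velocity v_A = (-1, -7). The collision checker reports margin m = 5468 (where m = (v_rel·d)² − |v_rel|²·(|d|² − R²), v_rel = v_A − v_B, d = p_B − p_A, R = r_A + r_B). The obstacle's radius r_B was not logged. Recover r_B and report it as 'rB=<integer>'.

m = 5468
d = (-1, 24);  v_rel = (-4, -10),  |v_rel|² = 116
v_rel×d = (-4)·(24) − (-10)·(-1) = -106
since m = R²·116 − (-106)²:  R² = (11236 + 5468) / 116 = 144
R = √144 = 12  ⇒  r_B = 12 − 5 = 7

rB=7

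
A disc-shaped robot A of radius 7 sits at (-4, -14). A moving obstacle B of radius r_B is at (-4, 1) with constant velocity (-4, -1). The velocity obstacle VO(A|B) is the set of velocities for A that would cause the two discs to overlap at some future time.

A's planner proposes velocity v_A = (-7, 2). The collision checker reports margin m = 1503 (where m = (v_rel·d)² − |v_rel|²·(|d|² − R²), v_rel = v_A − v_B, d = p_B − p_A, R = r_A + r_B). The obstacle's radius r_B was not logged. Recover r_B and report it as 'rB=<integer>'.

m = 1503
d = (0, 15);  v_rel = (-3, 3),  |v_rel|² = 18
v_rel×d = (-3)·(15) − (3)·(0) = -45
since m = R²·18 − (-45)²:  R² = (2025 + 1503) / 18 = 196
R = √196 = 14  ⇒  r_B = 14 − 7 = 7

rB=7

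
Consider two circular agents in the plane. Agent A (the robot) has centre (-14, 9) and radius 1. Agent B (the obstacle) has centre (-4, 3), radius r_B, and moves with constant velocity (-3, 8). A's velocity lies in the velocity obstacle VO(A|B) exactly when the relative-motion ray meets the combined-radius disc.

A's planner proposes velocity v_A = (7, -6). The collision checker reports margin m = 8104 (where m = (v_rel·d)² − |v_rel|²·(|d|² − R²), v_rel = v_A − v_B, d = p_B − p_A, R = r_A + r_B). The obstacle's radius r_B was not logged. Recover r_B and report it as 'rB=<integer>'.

m = 8104
d = (10, -6);  v_rel = (10, -14),  |v_rel|² = 296
v_rel×d = (10)·(-6) − (-14)·(10) = 80
since m = R²·296 − 80²:  R² = (6400 + 8104) / 296 = 49
R = √49 = 7  ⇒  r_B = 7 − 1 = 6

rB=6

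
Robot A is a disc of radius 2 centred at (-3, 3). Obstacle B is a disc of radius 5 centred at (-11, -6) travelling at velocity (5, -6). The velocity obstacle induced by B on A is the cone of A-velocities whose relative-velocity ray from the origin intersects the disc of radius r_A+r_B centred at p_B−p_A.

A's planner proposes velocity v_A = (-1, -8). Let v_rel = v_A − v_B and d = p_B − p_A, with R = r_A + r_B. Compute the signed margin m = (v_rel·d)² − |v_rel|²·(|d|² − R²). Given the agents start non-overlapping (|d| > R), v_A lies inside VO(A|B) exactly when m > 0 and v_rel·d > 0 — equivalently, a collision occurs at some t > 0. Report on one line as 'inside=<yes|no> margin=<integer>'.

d = (-8, -9),  |d|² = 145;  R = 2+5 = 7,  c = 145−7² = 96
v_rel = (-6, -2),  |v_rel|² = 40;  v_rel·d = (-6)·(-8) + (-2)·(-9) = 66
40·t² − 132·t + 96 = 0  ⇒  m = 66² − 40·96 = 516
m = 516 > 0,  v_rel·d = 66 > 0  ⇒  inside

inside=yes margin=516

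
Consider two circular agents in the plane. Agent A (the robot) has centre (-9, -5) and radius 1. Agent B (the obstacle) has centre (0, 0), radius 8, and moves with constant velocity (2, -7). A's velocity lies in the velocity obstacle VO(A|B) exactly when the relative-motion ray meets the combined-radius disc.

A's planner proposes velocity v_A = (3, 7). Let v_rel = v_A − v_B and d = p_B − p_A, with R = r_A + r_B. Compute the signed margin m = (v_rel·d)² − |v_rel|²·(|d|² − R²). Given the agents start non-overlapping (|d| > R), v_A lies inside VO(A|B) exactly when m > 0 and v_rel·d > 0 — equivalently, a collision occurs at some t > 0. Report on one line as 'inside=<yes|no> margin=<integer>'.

d = (9, 5),  |d|² = 106;  R = 1+8 = 9,  c = 106−9² = 25
v_rel = (1, 14),  |v_rel|² = 197;  v_rel·d = (1)·(9) + (14)·(5) = 79
197·t² − 158·t + 25 = 0  ⇒  m = 79² − 197·25 = 1316
m = 1316 > 0,  v_rel·d = 79 > 0  ⇒  inside

inside=yes margin=1316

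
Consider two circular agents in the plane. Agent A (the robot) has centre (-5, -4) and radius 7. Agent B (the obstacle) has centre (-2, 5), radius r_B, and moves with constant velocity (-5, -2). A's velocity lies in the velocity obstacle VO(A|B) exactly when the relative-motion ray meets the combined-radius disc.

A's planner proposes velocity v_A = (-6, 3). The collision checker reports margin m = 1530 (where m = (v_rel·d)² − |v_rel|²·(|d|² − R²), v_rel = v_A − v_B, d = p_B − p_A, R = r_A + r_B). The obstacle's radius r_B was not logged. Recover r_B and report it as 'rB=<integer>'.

m = 1530
d = (3, 9);  v_rel = (-1, 5),  |v_rel|² = 26
v_rel×d = (-1)·(9) − (5)·(3) = -24
since m = R²·26 − (-24)²:  R² = (576 + 1530) / 26 = 81
R = √81 = 9  ⇒  r_B = 9 − 7 = 2

rB=2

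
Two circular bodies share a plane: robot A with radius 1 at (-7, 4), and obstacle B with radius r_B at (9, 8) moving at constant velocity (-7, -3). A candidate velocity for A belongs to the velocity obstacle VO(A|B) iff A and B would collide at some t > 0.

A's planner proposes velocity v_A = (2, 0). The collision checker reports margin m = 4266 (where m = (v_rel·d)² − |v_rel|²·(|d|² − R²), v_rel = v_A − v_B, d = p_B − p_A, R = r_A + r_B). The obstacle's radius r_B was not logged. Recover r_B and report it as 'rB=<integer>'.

m = 4266
d = (16, 4);  v_rel = (9, 3),  |v_rel|² = 90
v_rel×d = (9)·(4) − (3)·(16) = -12
since m = R²·90 − (-12)²:  R² = (144 + 4266) / 90 = 49
R = √49 = 7  ⇒  r_B = 7 − 1 = 6

rB=6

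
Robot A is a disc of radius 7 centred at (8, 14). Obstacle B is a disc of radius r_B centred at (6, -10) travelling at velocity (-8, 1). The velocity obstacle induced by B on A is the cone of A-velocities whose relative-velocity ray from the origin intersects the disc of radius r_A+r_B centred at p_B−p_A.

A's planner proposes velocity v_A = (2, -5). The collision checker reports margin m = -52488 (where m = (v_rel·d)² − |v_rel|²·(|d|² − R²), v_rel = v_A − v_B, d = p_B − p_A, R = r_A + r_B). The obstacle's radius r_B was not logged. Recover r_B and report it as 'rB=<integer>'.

m = -52488
d = (-2, -24);  v_rel = (10, -6),  |v_rel|² = 136
v_rel×d = (10)·(-24) − (-6)·(-2) = -252
since m = R²·136 − (-252)²:  R² = (63504 + -52488) / 136 = 81
R = √81 = 9  ⇒  r_B = 9 − 7 = 2

rB=2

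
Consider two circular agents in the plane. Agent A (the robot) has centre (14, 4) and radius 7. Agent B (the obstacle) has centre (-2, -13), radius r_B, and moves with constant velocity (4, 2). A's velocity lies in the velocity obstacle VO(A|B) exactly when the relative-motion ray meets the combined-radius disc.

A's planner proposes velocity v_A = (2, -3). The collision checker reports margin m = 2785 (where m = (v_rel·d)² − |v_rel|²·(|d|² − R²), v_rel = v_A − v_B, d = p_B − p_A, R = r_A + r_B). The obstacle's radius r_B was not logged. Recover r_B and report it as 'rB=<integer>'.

m = 2785
d = (-16, -17);  v_rel = (-2, -5),  |v_rel|² = 29
v_rel×d = (-2)·(-17) − (-5)·(-16) = -46
since m = R²·29 − (-46)²:  R² = (2116 + 2785) / 29 = 169
R = √169 = 13  ⇒  r_B = 13 − 7 = 6

rB=6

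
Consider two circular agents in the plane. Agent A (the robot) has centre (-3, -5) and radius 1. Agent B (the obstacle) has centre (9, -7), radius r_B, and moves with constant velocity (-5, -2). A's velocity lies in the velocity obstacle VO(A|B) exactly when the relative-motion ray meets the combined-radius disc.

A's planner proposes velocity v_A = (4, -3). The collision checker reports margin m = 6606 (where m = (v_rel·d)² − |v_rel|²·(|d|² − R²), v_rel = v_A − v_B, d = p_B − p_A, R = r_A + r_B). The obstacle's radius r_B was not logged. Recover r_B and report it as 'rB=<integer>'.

m = 6606
d = (12, -2);  v_rel = (9, -1),  |v_rel|² = 82
v_rel×d = (9)·(-2) − (-1)·(12) = -6
since m = R²·82 − (-6)²:  R² = (36 + 6606) / 82 = 81
R = √81 = 9  ⇒  r_B = 9 − 1 = 8

rB=8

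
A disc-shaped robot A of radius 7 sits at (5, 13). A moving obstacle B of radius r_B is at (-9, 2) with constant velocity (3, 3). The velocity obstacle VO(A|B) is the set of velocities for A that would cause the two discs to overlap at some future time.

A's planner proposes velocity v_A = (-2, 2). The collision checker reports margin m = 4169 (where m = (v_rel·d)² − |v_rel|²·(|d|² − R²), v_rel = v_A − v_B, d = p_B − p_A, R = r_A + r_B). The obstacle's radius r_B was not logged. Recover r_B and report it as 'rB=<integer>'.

m = 4169
d = (-14, -11);  v_rel = (-5, -1),  |v_rel|² = 26
v_rel×d = (-5)·(-11) − (-1)·(-14) = 41
since m = R²·26 − 41²:  R² = (1681 + 4169) / 26 = 225
R = √225 = 15  ⇒  r_B = 15 − 7 = 8

rB=8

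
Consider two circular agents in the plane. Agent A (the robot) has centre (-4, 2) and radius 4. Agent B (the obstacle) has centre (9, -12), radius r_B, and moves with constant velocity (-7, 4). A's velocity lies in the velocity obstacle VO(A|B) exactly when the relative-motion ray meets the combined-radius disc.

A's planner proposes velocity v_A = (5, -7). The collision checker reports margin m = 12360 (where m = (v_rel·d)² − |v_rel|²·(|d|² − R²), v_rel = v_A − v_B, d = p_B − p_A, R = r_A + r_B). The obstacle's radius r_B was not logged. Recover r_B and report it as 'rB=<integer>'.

m = 12360
d = (13, -14);  v_rel = (12, -11),  |v_rel|² = 265
v_rel×d = (12)·(-14) − (-11)·(13) = -25
since m = R²·265 − (-25)²:  R² = (625 + 12360) / 265 = 49
R = √49 = 7  ⇒  r_B = 7 − 4 = 3

rB=3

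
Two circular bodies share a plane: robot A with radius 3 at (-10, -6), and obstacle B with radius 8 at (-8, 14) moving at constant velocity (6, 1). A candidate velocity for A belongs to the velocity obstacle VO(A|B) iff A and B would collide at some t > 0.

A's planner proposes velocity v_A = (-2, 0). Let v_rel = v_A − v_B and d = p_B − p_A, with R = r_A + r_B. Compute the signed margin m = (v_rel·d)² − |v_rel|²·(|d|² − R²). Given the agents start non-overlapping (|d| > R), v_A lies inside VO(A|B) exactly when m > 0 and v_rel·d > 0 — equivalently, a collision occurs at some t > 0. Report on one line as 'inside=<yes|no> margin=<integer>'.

d = (2, 20),  |d|² = 404;  R = 3+8 = 11,  c = 404−11² = 283
v_rel = (-8, -1),  |v_rel|² = 65;  v_rel·d = (-8)·(2) + (-1)·(20) = -36
65·t² + 72·t + 283 = 0  ⇒  m = (-36)² − 65·283 = -17099
m = -17099 < 0,  v_rel·d = -36 < 0  ⇒  outside

inside=no margin=-17099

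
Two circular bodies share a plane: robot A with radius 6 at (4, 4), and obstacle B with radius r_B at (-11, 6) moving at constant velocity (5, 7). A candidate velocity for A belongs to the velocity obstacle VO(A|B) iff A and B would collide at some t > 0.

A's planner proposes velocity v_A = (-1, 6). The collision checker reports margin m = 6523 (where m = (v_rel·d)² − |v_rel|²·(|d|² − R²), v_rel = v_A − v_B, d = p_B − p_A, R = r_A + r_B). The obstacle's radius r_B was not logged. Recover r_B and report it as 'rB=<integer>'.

m = 6523
d = (-15, 2);  v_rel = (-6, -1),  |v_rel|² = 37
v_rel×d = (-6)·(2) − (-1)·(-15) = -27
since m = R²·37 − (-27)²:  R² = (729 + 6523) / 37 = 196
R = √196 = 14  ⇒  r_B = 14 − 6 = 8

rB=8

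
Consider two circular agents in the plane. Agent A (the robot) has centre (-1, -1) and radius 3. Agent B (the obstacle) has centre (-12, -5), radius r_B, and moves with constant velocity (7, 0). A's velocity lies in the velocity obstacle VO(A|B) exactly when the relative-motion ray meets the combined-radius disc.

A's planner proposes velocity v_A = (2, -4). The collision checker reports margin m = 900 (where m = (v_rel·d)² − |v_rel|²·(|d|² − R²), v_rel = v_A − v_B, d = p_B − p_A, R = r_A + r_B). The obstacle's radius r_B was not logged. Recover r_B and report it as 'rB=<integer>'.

m = 900
d = (-11, -4);  v_rel = (-5, -4),  |v_rel|² = 41
v_rel×d = (-5)·(-4) − (-4)·(-11) = -24
since m = R²·41 − (-24)²:  R² = (576 + 900) / 41 = 36
R = √36 = 6  ⇒  r_B = 6 − 3 = 3

rB=3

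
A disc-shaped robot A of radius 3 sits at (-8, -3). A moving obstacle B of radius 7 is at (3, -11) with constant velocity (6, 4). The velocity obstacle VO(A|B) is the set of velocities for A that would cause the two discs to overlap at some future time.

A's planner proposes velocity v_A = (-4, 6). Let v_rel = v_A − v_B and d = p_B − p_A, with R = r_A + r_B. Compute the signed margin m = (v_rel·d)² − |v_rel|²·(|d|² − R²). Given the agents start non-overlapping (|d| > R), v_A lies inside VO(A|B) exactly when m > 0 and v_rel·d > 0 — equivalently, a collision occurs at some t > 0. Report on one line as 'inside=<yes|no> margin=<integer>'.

d = (11, -8),  |d|² = 185;  R = 3+7 = 10,  c = 185−10² = 85
v_rel = (-10, 2),  |v_rel|² = 104;  v_rel·d = (-10)·(11) + (2)·(-8) = -126
104·t² + 252·t + 85 = 0  ⇒  m = (-126)² − 104·85 = 7036
m = 7036 > 0,  v_rel·d = -126 < 0  ⇒  outside

inside=no margin=7036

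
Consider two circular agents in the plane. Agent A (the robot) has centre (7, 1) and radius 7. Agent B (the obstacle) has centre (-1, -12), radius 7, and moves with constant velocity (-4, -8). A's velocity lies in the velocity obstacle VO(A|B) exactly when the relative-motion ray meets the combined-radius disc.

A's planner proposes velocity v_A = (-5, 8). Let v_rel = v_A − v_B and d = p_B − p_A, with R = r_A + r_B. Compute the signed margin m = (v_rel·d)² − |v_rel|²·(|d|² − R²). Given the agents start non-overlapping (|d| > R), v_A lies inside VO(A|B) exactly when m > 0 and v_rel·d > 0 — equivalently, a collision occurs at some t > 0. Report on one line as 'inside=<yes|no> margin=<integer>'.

d = (-8, -13),  |d|² = 233;  R = 7+7 = 14,  c = 233−14² = 37
v_rel = (-1, 16),  |v_rel|² = 257;  v_rel·d = (-1)·(-8) + (16)·(-13) = -200
257·t² + 400·t + 37 = 0  ⇒  m = (-200)² − 257·37 = 30491
m = 30491 > 0,  v_rel·d = -200 < 0  ⇒  outside

inside=no margin=30491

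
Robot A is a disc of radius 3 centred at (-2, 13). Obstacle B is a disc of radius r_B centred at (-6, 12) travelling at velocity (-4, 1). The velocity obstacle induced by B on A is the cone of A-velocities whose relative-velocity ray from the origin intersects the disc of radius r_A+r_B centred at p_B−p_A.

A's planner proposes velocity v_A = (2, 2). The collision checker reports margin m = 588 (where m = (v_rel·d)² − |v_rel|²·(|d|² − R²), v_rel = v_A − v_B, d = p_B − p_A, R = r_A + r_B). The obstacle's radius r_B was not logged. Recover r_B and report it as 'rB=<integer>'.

m = 588
d = (-4, -1);  v_rel = (6, 1),  |v_rel|² = 37
v_rel×d = (6)·(-1) − (1)·(-4) = -2
since m = R²·37 − (-2)²:  R² = (4 + 588) / 37 = 16
R = √16 = 4  ⇒  r_B = 4 − 3 = 1

rB=1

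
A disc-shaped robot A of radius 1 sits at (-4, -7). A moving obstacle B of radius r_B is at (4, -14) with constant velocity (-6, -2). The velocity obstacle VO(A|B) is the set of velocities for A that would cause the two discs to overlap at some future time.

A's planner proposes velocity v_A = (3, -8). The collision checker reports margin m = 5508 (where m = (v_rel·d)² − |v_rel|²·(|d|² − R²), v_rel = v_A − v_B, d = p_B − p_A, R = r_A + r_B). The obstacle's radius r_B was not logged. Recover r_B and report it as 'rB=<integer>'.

m = 5508
d = (8, -7);  v_rel = (9, -6),  |v_rel|² = 117
v_rel×d = (9)·(-7) − (-6)·(8) = -15
since m = R²·117 − (-15)²:  R² = (225 + 5508) / 117 = 49
R = √49 = 7  ⇒  r_B = 7 − 1 = 6

rB=6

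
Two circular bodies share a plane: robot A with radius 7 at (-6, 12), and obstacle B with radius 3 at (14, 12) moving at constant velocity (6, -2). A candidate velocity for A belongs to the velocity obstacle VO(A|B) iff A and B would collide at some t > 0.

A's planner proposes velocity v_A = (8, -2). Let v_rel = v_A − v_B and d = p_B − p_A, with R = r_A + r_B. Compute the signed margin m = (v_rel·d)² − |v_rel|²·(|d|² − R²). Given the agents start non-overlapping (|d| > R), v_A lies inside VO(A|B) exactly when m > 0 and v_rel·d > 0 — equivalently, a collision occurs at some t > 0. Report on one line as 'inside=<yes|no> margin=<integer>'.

d = (20, 0),  |d|² = 400;  R = 7+3 = 10,  c = 400−10² = 300
v_rel = (2, 0),  |v_rel|² = 4;  v_rel·d = (2)·(20) + (0)·(0) = 40
4·t² − 80·t + 300 = 0  ⇒  m = 40² − 4·300 = 400
m = 400 > 0,  v_rel·d = 40 > 0  ⇒  inside

inside=yes margin=400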